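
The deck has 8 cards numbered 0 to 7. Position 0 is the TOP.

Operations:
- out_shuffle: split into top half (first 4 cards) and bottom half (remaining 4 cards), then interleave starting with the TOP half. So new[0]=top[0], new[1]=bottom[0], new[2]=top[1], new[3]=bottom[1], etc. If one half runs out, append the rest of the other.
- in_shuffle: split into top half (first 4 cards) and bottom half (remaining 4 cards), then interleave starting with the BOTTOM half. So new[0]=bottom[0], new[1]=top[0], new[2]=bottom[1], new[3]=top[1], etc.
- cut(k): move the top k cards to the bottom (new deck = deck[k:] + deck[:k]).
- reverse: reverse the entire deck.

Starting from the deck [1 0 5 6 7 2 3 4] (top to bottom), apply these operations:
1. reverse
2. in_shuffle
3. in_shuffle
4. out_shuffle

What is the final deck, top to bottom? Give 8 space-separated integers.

After op 1 (reverse): [4 3 2 7 6 5 0 1]
After op 2 (in_shuffle): [6 4 5 3 0 2 1 7]
After op 3 (in_shuffle): [0 6 2 4 1 5 7 3]
After op 4 (out_shuffle): [0 1 6 5 2 7 4 3]

Answer: 0 1 6 5 2 7 4 3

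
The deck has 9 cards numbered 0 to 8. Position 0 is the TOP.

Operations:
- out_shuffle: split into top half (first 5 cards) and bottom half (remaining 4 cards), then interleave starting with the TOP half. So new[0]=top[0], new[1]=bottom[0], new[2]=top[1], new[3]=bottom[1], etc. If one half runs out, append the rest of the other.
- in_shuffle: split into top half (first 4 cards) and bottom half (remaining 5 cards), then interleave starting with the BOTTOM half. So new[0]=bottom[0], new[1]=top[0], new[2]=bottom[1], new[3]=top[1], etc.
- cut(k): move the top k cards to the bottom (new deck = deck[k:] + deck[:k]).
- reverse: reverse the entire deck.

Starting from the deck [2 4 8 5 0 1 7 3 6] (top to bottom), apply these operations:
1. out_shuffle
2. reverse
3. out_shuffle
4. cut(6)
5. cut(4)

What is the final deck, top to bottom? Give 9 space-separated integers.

Answer: 7 6 4 5 1 3 2 8 0

Derivation:
After op 1 (out_shuffle): [2 1 4 7 8 3 5 6 0]
After op 2 (reverse): [0 6 5 3 8 7 4 1 2]
After op 3 (out_shuffle): [0 7 6 4 5 1 3 2 8]
After op 4 (cut(6)): [3 2 8 0 7 6 4 5 1]
After op 5 (cut(4)): [7 6 4 5 1 3 2 8 0]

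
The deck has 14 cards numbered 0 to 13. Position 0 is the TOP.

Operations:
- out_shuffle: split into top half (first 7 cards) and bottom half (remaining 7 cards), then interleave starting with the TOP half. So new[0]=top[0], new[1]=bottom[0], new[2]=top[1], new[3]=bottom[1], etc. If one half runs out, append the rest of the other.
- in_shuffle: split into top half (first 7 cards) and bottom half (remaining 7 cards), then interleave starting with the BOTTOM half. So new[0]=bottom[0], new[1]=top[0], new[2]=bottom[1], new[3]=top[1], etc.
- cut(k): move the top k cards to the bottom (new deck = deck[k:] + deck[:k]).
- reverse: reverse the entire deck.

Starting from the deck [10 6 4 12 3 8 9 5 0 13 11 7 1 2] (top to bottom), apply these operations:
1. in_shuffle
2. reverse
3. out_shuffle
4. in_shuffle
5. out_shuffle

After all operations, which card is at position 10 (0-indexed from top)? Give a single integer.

After op 1 (in_shuffle): [5 10 0 6 13 4 11 12 7 3 1 8 2 9]
After op 2 (reverse): [9 2 8 1 3 7 12 11 4 13 6 0 10 5]
After op 3 (out_shuffle): [9 11 2 4 8 13 1 6 3 0 7 10 12 5]
After op 4 (in_shuffle): [6 9 3 11 0 2 7 4 10 8 12 13 5 1]
After op 5 (out_shuffle): [6 4 9 10 3 8 11 12 0 13 2 5 7 1]
Position 10: card 2.

Answer: 2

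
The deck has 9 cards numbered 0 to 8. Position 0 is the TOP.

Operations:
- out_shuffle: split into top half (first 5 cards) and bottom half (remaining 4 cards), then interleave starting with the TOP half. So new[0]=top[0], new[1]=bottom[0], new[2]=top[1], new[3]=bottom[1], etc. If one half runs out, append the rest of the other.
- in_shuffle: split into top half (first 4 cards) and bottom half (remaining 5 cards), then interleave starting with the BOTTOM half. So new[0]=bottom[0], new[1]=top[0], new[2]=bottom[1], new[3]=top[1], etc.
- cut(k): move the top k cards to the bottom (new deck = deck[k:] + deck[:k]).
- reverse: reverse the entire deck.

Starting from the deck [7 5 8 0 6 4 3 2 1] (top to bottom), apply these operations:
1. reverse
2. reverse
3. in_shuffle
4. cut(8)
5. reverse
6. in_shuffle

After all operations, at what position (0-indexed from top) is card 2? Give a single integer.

After op 1 (reverse): [1 2 3 4 6 0 8 5 7]
After op 2 (reverse): [7 5 8 0 6 4 3 2 1]
After op 3 (in_shuffle): [6 7 4 5 3 8 2 0 1]
After op 4 (cut(8)): [1 6 7 4 5 3 8 2 0]
After op 5 (reverse): [0 2 8 3 5 4 7 6 1]
After op 6 (in_shuffle): [5 0 4 2 7 8 6 3 1]
Card 2 is at position 3.

Answer: 3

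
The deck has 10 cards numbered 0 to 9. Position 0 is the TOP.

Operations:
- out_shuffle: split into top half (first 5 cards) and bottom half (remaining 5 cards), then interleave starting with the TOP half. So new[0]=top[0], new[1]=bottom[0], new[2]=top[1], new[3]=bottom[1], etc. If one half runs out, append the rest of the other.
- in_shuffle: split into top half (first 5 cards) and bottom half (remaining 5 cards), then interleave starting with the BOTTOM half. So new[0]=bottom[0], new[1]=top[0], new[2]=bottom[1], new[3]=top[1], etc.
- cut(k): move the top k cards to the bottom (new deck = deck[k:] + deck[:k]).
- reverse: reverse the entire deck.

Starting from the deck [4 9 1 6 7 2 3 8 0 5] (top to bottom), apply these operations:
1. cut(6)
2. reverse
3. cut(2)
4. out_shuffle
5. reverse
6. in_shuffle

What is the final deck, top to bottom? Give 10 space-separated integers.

Answer: 9 7 8 5 1 2 0 4 6 3

Derivation:
After op 1 (cut(6)): [3 8 0 5 4 9 1 6 7 2]
After op 2 (reverse): [2 7 6 1 9 4 5 0 8 3]
After op 3 (cut(2)): [6 1 9 4 5 0 8 3 2 7]
After op 4 (out_shuffle): [6 0 1 8 9 3 4 2 5 7]
After op 5 (reverse): [7 5 2 4 3 9 8 1 0 6]
After op 6 (in_shuffle): [9 7 8 5 1 2 0 4 6 3]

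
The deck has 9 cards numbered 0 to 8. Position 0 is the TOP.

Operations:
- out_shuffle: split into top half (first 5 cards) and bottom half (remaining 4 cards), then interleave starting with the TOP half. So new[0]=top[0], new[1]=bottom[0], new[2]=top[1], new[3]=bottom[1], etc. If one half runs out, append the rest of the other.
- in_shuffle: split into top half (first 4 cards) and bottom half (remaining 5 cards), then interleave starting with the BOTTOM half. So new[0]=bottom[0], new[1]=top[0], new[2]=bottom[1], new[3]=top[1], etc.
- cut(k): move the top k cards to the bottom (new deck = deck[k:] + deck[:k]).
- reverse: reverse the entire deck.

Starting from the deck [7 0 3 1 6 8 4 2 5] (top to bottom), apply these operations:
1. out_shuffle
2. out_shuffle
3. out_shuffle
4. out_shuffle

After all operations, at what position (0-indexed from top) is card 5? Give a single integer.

Answer: 2

Derivation:
After op 1 (out_shuffle): [7 8 0 4 3 2 1 5 6]
After op 2 (out_shuffle): [7 2 8 1 0 5 4 6 3]
After op 3 (out_shuffle): [7 5 2 4 8 6 1 3 0]
After op 4 (out_shuffle): [7 6 5 1 2 3 4 0 8]
Card 5 is at position 2.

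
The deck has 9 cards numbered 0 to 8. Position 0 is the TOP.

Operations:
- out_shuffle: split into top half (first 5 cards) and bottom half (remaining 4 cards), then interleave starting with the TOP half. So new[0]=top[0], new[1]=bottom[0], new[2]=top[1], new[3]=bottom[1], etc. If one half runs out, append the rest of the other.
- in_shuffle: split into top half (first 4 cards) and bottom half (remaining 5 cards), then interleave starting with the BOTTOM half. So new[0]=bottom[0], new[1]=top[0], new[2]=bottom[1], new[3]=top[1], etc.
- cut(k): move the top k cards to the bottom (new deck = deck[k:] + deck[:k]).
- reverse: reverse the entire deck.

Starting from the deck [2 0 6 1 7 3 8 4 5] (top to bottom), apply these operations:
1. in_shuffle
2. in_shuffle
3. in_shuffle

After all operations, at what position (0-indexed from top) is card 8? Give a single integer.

After op 1 (in_shuffle): [7 2 3 0 8 6 4 1 5]
After op 2 (in_shuffle): [8 7 6 2 4 3 1 0 5]
After op 3 (in_shuffle): [4 8 3 7 1 6 0 2 5]
Card 8 is at position 1.

Answer: 1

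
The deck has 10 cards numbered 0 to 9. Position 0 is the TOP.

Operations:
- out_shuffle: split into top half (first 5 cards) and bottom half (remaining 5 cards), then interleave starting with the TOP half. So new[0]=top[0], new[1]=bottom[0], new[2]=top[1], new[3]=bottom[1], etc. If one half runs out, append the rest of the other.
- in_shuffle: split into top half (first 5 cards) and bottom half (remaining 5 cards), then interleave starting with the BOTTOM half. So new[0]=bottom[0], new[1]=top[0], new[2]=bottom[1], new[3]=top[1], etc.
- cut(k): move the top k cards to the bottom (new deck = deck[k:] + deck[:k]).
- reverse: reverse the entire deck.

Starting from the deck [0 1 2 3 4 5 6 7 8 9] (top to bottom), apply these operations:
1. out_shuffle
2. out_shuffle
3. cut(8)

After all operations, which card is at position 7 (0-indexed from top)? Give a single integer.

Answer: 8

Derivation:
After op 1 (out_shuffle): [0 5 1 6 2 7 3 8 4 9]
After op 2 (out_shuffle): [0 7 5 3 1 8 6 4 2 9]
After op 3 (cut(8)): [2 9 0 7 5 3 1 8 6 4]
Position 7: card 8.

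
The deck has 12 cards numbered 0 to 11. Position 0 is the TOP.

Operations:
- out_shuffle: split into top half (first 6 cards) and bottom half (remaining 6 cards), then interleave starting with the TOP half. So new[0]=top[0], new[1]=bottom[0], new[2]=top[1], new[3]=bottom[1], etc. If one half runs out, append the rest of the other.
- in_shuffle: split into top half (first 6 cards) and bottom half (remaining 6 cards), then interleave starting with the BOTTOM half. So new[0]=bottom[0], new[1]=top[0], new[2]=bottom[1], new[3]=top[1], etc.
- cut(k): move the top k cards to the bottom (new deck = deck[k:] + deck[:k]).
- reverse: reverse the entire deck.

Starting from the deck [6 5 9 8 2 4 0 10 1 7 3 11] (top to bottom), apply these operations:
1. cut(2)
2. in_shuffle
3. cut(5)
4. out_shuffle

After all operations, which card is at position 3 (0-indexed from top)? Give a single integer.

Answer: 1

Derivation:
After op 1 (cut(2)): [9 8 2 4 0 10 1 7 3 11 6 5]
After op 2 (in_shuffle): [1 9 7 8 3 2 11 4 6 0 5 10]
After op 3 (cut(5)): [2 11 4 6 0 5 10 1 9 7 8 3]
After op 4 (out_shuffle): [2 10 11 1 4 9 6 7 0 8 5 3]
Position 3: card 1.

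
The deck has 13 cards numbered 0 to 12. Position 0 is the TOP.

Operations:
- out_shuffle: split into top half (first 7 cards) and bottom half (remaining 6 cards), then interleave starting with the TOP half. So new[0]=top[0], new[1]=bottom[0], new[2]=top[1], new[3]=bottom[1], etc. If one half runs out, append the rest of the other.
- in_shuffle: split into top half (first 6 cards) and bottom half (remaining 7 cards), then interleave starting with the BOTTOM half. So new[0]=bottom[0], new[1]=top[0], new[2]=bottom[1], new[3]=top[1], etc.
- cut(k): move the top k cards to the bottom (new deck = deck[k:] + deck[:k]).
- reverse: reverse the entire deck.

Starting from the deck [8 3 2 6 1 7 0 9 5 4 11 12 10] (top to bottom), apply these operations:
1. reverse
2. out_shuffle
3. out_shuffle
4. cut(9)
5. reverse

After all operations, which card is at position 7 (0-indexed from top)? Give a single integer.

After op 1 (reverse): [10 12 11 4 5 9 0 7 1 6 2 3 8]
After op 2 (out_shuffle): [10 7 12 1 11 6 4 2 5 3 9 8 0]
After op 3 (out_shuffle): [10 2 7 5 12 3 1 9 11 8 6 0 4]
After op 4 (cut(9)): [8 6 0 4 10 2 7 5 12 3 1 9 11]
After op 5 (reverse): [11 9 1 3 12 5 7 2 10 4 0 6 8]
Position 7: card 2.

Answer: 2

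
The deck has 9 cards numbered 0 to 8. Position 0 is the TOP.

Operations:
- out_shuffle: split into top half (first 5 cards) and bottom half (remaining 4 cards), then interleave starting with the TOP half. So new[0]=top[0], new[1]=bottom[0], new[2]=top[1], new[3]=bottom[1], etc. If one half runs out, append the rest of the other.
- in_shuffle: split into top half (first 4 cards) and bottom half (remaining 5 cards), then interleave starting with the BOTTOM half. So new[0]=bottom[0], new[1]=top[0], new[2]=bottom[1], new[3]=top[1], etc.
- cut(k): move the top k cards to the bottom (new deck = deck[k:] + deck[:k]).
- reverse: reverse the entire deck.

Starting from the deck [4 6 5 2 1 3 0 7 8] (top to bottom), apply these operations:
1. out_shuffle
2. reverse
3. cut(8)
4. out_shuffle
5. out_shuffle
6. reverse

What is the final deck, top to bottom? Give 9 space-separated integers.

After op 1 (out_shuffle): [4 3 6 0 5 7 2 8 1]
After op 2 (reverse): [1 8 2 7 5 0 6 3 4]
After op 3 (cut(8)): [4 1 8 2 7 5 0 6 3]
After op 4 (out_shuffle): [4 5 1 0 8 6 2 3 7]
After op 5 (out_shuffle): [4 6 5 2 1 3 0 7 8]
After op 6 (reverse): [8 7 0 3 1 2 5 6 4]

Answer: 8 7 0 3 1 2 5 6 4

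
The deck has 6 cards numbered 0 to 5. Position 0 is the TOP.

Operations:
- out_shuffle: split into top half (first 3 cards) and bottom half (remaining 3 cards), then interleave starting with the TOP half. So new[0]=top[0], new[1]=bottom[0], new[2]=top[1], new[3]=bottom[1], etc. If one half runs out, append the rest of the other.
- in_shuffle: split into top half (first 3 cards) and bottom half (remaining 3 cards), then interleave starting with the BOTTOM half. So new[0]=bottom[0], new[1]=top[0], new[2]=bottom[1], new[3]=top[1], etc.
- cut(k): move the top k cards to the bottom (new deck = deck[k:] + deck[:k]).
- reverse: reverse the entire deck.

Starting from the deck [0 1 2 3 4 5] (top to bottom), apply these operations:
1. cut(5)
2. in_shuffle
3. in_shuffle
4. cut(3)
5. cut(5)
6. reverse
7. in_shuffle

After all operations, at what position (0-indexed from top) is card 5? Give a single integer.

After op 1 (cut(5)): [5 0 1 2 3 4]
After op 2 (in_shuffle): [2 5 3 0 4 1]
After op 3 (in_shuffle): [0 2 4 5 1 3]
After op 4 (cut(3)): [5 1 3 0 2 4]
After op 5 (cut(5)): [4 5 1 3 0 2]
After op 6 (reverse): [2 0 3 1 5 4]
After op 7 (in_shuffle): [1 2 5 0 4 3]
Card 5 is at position 2.

Answer: 2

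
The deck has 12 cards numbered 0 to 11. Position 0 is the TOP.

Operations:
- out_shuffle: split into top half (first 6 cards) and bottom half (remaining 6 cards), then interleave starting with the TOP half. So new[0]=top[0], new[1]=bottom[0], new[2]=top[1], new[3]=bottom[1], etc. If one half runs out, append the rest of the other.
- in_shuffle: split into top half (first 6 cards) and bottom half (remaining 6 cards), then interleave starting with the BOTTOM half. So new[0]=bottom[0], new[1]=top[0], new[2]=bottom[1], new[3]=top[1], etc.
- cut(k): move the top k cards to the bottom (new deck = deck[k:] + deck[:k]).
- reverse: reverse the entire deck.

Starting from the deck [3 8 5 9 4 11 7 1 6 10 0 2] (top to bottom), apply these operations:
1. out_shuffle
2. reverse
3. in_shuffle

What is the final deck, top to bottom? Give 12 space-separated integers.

Answer: 6 2 5 11 1 0 8 4 7 10 3 9

Derivation:
After op 1 (out_shuffle): [3 7 8 1 5 6 9 10 4 0 11 2]
After op 2 (reverse): [2 11 0 4 10 9 6 5 1 8 7 3]
After op 3 (in_shuffle): [6 2 5 11 1 0 8 4 7 10 3 9]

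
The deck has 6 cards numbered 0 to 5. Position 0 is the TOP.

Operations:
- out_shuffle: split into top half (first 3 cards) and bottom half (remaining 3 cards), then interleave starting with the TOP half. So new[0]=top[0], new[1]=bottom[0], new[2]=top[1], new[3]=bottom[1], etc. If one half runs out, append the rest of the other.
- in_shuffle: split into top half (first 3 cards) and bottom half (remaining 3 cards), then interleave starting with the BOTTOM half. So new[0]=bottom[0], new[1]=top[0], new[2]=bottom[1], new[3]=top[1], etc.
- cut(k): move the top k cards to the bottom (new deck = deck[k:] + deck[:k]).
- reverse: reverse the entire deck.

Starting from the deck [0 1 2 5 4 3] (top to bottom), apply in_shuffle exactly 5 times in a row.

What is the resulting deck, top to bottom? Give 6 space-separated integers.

After op 1 (in_shuffle): [5 0 4 1 3 2]
After op 2 (in_shuffle): [1 5 3 0 2 4]
After op 3 (in_shuffle): [0 1 2 5 4 3]
After op 4 (in_shuffle): [5 0 4 1 3 2]
After op 5 (in_shuffle): [1 5 3 0 2 4]

Answer: 1 5 3 0 2 4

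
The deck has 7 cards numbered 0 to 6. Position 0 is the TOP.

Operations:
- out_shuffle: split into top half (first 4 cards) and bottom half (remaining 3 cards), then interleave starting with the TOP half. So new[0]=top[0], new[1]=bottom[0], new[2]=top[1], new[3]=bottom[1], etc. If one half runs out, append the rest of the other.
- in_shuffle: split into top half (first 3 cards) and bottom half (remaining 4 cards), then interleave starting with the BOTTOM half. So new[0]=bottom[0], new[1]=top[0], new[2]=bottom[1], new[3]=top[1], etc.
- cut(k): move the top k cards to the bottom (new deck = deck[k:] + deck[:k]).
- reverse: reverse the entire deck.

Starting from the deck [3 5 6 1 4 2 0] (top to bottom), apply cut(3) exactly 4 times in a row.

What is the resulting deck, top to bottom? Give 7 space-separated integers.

After op 1 (cut(3)): [1 4 2 0 3 5 6]
After op 2 (cut(3)): [0 3 5 6 1 4 2]
After op 3 (cut(3)): [6 1 4 2 0 3 5]
After op 4 (cut(3)): [2 0 3 5 6 1 4]

Answer: 2 0 3 5 6 1 4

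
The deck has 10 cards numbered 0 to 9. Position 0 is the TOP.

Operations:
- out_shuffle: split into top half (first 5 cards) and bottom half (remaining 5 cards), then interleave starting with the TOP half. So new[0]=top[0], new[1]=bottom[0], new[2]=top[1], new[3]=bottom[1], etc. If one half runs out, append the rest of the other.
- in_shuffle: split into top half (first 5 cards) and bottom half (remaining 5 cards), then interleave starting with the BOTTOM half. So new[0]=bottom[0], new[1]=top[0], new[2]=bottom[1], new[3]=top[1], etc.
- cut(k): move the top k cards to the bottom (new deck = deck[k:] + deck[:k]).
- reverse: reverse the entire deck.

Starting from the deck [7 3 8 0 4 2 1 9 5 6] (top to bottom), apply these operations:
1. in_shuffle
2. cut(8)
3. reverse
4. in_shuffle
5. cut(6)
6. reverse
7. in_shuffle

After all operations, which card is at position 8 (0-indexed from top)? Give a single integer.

Answer: 4

Derivation:
After op 1 (in_shuffle): [2 7 1 3 9 8 5 0 6 4]
After op 2 (cut(8)): [6 4 2 7 1 3 9 8 5 0]
After op 3 (reverse): [0 5 8 9 3 1 7 2 4 6]
After op 4 (in_shuffle): [1 0 7 5 2 8 4 9 6 3]
After op 5 (cut(6)): [4 9 6 3 1 0 7 5 2 8]
After op 6 (reverse): [8 2 5 7 0 1 3 6 9 4]
After op 7 (in_shuffle): [1 8 3 2 6 5 9 7 4 0]
Position 8: card 4.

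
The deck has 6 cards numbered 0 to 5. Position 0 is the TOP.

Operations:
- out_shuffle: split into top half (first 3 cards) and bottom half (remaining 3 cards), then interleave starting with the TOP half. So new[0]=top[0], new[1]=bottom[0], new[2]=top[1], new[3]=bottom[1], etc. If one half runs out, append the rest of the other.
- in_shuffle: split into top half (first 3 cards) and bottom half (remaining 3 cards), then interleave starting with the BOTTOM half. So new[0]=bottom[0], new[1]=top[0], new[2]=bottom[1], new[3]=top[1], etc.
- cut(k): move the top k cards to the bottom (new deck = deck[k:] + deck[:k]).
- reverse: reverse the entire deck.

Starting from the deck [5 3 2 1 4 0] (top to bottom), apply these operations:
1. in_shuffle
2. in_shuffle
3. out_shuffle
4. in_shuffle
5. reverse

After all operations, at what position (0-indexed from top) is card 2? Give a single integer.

After op 1 (in_shuffle): [1 5 4 3 0 2]
After op 2 (in_shuffle): [3 1 0 5 2 4]
After op 3 (out_shuffle): [3 5 1 2 0 4]
After op 4 (in_shuffle): [2 3 0 5 4 1]
After op 5 (reverse): [1 4 5 0 3 2]
Card 2 is at position 5.

Answer: 5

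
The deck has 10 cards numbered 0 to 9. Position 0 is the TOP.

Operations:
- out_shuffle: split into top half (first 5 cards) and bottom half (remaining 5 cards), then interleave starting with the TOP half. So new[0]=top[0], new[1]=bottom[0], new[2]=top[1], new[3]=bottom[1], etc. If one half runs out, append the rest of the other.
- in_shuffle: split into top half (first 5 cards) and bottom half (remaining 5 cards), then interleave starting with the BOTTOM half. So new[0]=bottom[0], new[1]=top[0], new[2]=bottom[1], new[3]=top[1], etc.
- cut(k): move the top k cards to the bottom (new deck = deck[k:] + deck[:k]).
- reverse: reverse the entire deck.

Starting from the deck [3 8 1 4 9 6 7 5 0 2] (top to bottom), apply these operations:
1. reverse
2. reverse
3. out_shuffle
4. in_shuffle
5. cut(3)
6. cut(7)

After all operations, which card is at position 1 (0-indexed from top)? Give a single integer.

After op 1 (reverse): [2 0 5 7 6 9 4 1 8 3]
After op 2 (reverse): [3 8 1 4 9 6 7 5 0 2]
After op 3 (out_shuffle): [3 6 8 7 1 5 4 0 9 2]
After op 4 (in_shuffle): [5 3 4 6 0 8 9 7 2 1]
After op 5 (cut(3)): [6 0 8 9 7 2 1 5 3 4]
After op 6 (cut(7)): [5 3 4 6 0 8 9 7 2 1]
Position 1: card 3.

Answer: 3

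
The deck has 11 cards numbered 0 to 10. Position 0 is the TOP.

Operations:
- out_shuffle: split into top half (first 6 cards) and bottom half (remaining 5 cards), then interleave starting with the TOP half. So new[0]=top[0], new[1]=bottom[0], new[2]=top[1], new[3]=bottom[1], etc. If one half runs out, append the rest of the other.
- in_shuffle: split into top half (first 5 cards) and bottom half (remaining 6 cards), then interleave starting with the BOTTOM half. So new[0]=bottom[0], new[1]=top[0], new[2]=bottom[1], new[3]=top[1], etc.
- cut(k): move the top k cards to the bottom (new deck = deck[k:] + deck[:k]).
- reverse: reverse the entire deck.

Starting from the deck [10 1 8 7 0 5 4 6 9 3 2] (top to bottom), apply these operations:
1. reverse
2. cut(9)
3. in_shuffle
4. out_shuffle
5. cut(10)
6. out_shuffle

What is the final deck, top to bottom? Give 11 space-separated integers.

After op 1 (reverse): [2 3 9 6 4 5 0 7 8 1 10]
After op 2 (cut(9)): [1 10 2 3 9 6 4 5 0 7 8]
After op 3 (in_shuffle): [6 1 4 10 5 2 0 3 7 9 8]
After op 4 (out_shuffle): [6 0 1 3 4 7 10 9 5 8 2]
After op 5 (cut(10)): [2 6 0 1 3 4 7 10 9 5 8]
After op 6 (out_shuffle): [2 7 6 10 0 9 1 5 3 8 4]

Answer: 2 7 6 10 0 9 1 5 3 8 4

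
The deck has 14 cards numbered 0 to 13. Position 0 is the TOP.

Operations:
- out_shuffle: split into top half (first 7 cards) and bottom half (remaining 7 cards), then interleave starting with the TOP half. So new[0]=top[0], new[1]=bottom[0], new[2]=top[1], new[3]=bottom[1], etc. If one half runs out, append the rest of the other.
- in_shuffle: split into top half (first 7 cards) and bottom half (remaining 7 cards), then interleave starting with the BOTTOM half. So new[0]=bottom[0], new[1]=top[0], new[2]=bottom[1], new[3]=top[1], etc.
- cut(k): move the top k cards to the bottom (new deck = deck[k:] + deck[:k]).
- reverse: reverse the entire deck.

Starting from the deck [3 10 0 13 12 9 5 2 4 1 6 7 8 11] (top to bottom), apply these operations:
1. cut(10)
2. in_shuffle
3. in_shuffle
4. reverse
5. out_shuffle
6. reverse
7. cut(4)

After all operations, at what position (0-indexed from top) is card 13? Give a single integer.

After op 1 (cut(10)): [6 7 8 11 3 10 0 13 12 9 5 2 4 1]
After op 2 (in_shuffle): [13 6 12 7 9 8 5 11 2 3 4 10 1 0]
After op 3 (in_shuffle): [11 13 2 6 3 12 4 7 10 9 1 8 0 5]
After op 4 (reverse): [5 0 8 1 9 10 7 4 12 3 6 2 13 11]
After op 5 (out_shuffle): [5 4 0 12 8 3 1 6 9 2 10 13 7 11]
After op 6 (reverse): [11 7 13 10 2 9 6 1 3 8 12 0 4 5]
After op 7 (cut(4)): [2 9 6 1 3 8 12 0 4 5 11 7 13 10]
Card 13 is at position 12.

Answer: 12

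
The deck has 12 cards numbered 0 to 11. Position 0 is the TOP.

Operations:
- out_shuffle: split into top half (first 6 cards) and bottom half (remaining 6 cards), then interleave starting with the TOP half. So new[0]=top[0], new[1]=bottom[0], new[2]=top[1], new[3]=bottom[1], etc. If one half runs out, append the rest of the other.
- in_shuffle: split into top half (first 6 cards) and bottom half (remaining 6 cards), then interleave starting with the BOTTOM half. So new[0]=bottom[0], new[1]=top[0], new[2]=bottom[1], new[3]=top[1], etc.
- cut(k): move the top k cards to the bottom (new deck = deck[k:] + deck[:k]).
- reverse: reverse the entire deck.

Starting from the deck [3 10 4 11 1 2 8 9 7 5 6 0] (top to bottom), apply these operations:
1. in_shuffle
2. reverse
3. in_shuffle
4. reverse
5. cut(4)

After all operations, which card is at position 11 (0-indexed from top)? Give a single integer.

Answer: 3

Derivation:
After op 1 (in_shuffle): [8 3 9 10 7 4 5 11 6 1 0 2]
After op 2 (reverse): [2 0 1 6 11 5 4 7 10 9 3 8]
After op 3 (in_shuffle): [4 2 7 0 10 1 9 6 3 11 8 5]
After op 4 (reverse): [5 8 11 3 6 9 1 10 0 7 2 4]
After op 5 (cut(4)): [6 9 1 10 0 7 2 4 5 8 11 3]
Position 11: card 3.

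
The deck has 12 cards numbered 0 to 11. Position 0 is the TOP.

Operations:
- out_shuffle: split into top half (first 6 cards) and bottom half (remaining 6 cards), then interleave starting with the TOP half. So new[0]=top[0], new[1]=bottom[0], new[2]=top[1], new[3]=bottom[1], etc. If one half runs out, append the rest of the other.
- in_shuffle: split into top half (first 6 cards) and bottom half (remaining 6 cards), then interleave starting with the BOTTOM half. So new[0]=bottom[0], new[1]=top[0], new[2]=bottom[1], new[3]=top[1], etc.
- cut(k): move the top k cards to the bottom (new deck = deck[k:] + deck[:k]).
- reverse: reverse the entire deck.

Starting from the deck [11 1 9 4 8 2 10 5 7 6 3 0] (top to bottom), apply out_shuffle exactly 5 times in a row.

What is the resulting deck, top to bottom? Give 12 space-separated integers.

After op 1 (out_shuffle): [11 10 1 5 9 7 4 6 8 3 2 0]
After op 2 (out_shuffle): [11 4 10 6 1 8 5 3 9 2 7 0]
After op 3 (out_shuffle): [11 5 4 3 10 9 6 2 1 7 8 0]
After op 4 (out_shuffle): [11 6 5 2 4 1 3 7 10 8 9 0]
After op 5 (out_shuffle): [11 3 6 7 5 10 2 8 4 9 1 0]

Answer: 11 3 6 7 5 10 2 8 4 9 1 0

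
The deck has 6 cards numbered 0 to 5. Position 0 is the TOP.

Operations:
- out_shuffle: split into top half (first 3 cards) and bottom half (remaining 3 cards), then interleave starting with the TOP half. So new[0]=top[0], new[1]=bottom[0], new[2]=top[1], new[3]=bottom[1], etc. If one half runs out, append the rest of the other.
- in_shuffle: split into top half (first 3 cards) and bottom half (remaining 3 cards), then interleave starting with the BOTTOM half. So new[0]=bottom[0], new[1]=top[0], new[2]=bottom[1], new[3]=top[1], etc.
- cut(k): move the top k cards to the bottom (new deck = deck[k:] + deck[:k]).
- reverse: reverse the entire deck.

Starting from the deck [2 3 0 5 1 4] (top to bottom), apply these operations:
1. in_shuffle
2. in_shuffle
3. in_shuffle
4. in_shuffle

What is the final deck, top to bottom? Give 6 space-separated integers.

Answer: 5 2 1 3 4 0

Derivation:
After op 1 (in_shuffle): [5 2 1 3 4 0]
After op 2 (in_shuffle): [3 5 4 2 0 1]
After op 3 (in_shuffle): [2 3 0 5 1 4]
After op 4 (in_shuffle): [5 2 1 3 4 0]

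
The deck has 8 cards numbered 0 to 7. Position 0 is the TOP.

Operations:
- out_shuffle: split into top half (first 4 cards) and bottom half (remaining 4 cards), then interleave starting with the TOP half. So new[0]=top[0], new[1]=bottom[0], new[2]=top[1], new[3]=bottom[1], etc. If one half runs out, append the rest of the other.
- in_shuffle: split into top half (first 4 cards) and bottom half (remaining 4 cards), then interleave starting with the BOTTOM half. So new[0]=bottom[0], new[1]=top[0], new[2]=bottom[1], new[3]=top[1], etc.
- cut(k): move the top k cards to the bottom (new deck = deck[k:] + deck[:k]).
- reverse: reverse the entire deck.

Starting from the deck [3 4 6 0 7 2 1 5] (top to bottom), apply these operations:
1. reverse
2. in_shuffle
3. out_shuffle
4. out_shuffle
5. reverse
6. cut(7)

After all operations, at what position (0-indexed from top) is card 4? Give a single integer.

Answer: 6

Derivation:
After op 1 (reverse): [5 1 2 7 0 6 4 3]
After op 2 (in_shuffle): [0 5 6 1 4 2 3 7]
After op 3 (out_shuffle): [0 4 5 2 6 3 1 7]
After op 4 (out_shuffle): [0 6 4 3 5 1 2 7]
After op 5 (reverse): [7 2 1 5 3 4 6 0]
After op 6 (cut(7)): [0 7 2 1 5 3 4 6]
Card 4 is at position 6.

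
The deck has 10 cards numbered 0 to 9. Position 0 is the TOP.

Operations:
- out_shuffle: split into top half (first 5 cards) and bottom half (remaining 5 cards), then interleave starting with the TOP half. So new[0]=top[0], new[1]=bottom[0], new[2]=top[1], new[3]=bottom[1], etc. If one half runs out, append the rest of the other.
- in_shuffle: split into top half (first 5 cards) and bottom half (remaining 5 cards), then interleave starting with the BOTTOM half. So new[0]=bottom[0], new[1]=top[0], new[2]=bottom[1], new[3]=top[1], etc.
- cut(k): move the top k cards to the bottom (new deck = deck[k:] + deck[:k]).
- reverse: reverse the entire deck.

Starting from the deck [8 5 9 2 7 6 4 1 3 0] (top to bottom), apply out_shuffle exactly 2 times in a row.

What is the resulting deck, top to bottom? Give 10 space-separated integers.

After op 1 (out_shuffle): [8 6 5 4 9 1 2 3 7 0]
After op 2 (out_shuffle): [8 1 6 2 5 3 4 7 9 0]

Answer: 8 1 6 2 5 3 4 7 9 0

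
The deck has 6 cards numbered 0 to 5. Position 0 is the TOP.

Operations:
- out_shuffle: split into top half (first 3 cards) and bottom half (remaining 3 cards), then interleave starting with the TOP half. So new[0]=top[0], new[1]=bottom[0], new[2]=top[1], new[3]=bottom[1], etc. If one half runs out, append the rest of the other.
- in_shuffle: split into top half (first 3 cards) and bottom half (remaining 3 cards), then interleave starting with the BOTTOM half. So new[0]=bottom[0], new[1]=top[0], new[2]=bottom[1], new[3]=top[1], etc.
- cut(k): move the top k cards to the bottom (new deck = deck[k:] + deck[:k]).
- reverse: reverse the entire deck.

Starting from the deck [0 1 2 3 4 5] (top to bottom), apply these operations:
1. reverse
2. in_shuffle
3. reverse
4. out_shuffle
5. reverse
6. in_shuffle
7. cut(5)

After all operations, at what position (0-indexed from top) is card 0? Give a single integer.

After op 1 (reverse): [5 4 3 2 1 0]
After op 2 (in_shuffle): [2 5 1 4 0 3]
After op 3 (reverse): [3 0 4 1 5 2]
After op 4 (out_shuffle): [3 1 0 5 4 2]
After op 5 (reverse): [2 4 5 0 1 3]
After op 6 (in_shuffle): [0 2 1 4 3 5]
After op 7 (cut(5)): [5 0 2 1 4 3]
Card 0 is at position 1.

Answer: 1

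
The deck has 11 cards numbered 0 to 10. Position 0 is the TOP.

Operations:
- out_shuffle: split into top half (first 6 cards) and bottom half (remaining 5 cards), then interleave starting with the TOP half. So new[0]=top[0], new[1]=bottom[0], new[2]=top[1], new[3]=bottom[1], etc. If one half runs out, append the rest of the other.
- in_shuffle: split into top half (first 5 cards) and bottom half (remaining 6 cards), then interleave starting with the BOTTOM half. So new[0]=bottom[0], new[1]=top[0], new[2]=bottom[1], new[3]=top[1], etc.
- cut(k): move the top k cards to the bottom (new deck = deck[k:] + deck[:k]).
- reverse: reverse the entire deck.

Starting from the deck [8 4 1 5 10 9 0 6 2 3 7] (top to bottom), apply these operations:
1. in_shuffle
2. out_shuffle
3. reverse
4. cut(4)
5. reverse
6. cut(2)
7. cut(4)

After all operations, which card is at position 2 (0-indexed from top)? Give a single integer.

Answer: 0

Derivation:
After op 1 (in_shuffle): [9 8 0 4 6 1 2 5 3 10 7]
After op 2 (out_shuffle): [9 2 8 5 0 3 4 10 6 7 1]
After op 3 (reverse): [1 7 6 10 4 3 0 5 8 2 9]
After op 4 (cut(4)): [4 3 0 5 8 2 9 1 7 6 10]
After op 5 (reverse): [10 6 7 1 9 2 8 5 0 3 4]
After op 6 (cut(2)): [7 1 9 2 8 5 0 3 4 10 6]
After op 7 (cut(4)): [8 5 0 3 4 10 6 7 1 9 2]
Position 2: card 0.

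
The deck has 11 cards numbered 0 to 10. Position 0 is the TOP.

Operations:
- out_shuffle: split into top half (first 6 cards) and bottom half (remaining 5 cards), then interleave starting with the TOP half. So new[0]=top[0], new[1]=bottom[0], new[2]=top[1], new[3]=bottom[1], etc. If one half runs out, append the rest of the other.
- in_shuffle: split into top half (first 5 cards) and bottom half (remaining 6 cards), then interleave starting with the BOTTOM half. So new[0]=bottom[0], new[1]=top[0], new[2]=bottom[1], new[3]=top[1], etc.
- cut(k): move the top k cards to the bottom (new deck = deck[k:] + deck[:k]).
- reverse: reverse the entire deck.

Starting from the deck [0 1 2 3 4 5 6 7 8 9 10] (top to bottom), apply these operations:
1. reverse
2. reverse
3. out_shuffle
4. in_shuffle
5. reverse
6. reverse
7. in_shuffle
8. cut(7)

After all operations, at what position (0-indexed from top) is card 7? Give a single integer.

After op 1 (reverse): [10 9 8 7 6 5 4 3 2 1 0]
After op 2 (reverse): [0 1 2 3 4 5 6 7 8 9 10]
After op 3 (out_shuffle): [0 6 1 7 2 8 3 9 4 10 5]
After op 4 (in_shuffle): [8 0 3 6 9 1 4 7 10 2 5]
After op 5 (reverse): [5 2 10 7 4 1 9 6 3 0 8]
After op 6 (reverse): [8 0 3 6 9 1 4 7 10 2 5]
After op 7 (in_shuffle): [1 8 4 0 7 3 10 6 2 9 5]
After op 8 (cut(7)): [6 2 9 5 1 8 4 0 7 3 10]
Card 7 is at position 8.

Answer: 8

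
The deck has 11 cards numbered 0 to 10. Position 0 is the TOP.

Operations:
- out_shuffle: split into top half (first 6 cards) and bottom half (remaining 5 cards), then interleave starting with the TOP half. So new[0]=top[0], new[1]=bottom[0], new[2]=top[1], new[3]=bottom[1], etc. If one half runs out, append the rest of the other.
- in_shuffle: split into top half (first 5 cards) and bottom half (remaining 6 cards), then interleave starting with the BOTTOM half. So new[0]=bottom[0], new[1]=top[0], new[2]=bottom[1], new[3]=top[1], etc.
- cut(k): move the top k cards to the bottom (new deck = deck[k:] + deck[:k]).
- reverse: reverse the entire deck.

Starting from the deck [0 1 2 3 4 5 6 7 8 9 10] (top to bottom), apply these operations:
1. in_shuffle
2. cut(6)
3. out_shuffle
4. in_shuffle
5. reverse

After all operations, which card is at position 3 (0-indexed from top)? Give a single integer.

Answer: 6

Derivation:
After op 1 (in_shuffle): [5 0 6 1 7 2 8 3 9 4 10]
After op 2 (cut(6)): [8 3 9 4 10 5 0 6 1 7 2]
After op 3 (out_shuffle): [8 0 3 6 9 1 4 7 10 2 5]
After op 4 (in_shuffle): [1 8 4 0 7 3 10 6 2 9 5]
After op 5 (reverse): [5 9 2 6 10 3 7 0 4 8 1]
Position 3: card 6.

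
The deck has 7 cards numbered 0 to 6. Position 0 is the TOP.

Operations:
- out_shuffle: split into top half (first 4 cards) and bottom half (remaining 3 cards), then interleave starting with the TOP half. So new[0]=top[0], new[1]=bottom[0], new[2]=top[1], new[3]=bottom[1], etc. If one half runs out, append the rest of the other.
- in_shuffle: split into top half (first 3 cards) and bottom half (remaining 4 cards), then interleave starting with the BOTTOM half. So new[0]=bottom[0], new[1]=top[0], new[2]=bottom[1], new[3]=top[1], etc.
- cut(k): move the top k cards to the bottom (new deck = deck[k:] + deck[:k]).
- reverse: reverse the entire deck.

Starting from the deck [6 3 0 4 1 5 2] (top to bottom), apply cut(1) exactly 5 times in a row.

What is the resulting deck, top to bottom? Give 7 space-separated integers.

After op 1 (cut(1)): [3 0 4 1 5 2 6]
After op 2 (cut(1)): [0 4 1 5 2 6 3]
After op 3 (cut(1)): [4 1 5 2 6 3 0]
After op 4 (cut(1)): [1 5 2 6 3 0 4]
After op 5 (cut(1)): [5 2 6 3 0 4 1]

Answer: 5 2 6 3 0 4 1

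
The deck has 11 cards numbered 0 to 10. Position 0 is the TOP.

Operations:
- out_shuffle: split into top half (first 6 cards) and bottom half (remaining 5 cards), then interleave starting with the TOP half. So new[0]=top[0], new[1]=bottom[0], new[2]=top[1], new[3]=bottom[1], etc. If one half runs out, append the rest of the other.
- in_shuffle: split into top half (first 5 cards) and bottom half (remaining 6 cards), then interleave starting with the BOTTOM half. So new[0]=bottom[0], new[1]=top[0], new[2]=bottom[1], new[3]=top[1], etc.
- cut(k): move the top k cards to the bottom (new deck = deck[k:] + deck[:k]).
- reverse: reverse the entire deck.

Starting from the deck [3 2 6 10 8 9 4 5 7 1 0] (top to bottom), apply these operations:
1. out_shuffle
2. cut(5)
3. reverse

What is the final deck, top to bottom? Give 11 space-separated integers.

Answer: 6 5 2 4 3 9 0 8 1 10 7

Derivation:
After op 1 (out_shuffle): [3 4 2 5 6 7 10 1 8 0 9]
After op 2 (cut(5)): [7 10 1 8 0 9 3 4 2 5 6]
After op 3 (reverse): [6 5 2 4 3 9 0 8 1 10 7]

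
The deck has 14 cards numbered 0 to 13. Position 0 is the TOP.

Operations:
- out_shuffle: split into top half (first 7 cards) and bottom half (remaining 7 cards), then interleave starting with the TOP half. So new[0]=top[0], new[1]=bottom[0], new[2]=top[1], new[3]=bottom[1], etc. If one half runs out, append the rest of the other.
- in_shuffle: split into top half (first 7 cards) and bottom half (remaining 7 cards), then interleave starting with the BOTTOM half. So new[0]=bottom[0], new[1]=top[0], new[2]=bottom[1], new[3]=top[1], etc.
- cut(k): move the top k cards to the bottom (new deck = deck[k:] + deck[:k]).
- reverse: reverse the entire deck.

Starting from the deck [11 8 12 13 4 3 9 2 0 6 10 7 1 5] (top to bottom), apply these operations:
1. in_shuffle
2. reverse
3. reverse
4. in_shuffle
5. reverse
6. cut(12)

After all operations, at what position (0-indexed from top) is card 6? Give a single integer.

After op 1 (in_shuffle): [2 11 0 8 6 12 10 13 7 4 1 3 5 9]
After op 2 (reverse): [9 5 3 1 4 7 13 10 12 6 8 0 11 2]
After op 3 (reverse): [2 11 0 8 6 12 10 13 7 4 1 3 5 9]
After op 4 (in_shuffle): [13 2 7 11 4 0 1 8 3 6 5 12 9 10]
After op 5 (reverse): [10 9 12 5 6 3 8 1 0 4 11 7 2 13]
After op 6 (cut(12)): [2 13 10 9 12 5 6 3 8 1 0 4 11 7]
Card 6 is at position 6.

Answer: 6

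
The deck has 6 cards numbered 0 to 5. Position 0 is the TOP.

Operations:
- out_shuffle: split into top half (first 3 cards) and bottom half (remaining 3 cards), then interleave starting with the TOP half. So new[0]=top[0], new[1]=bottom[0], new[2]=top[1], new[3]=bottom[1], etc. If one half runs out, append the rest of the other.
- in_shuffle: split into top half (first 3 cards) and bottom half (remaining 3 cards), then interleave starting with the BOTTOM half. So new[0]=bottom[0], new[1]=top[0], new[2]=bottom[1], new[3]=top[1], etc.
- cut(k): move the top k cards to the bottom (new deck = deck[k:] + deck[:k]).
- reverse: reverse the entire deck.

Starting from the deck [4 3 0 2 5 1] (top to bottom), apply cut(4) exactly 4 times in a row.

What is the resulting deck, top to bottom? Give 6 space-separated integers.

Answer: 5 1 4 3 0 2

Derivation:
After op 1 (cut(4)): [5 1 4 3 0 2]
After op 2 (cut(4)): [0 2 5 1 4 3]
After op 3 (cut(4)): [4 3 0 2 5 1]
After op 4 (cut(4)): [5 1 4 3 0 2]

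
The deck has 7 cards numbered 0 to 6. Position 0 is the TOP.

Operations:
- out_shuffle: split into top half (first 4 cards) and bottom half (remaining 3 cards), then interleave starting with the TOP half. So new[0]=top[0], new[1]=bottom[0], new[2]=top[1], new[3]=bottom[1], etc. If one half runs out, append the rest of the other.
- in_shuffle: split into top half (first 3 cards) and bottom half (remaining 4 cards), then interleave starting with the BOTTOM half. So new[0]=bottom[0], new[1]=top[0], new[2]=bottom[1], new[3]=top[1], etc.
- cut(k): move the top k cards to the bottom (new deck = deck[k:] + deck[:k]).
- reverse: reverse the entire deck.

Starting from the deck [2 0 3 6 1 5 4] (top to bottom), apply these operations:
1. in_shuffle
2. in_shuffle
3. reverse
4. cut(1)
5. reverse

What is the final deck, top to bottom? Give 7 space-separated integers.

After op 1 (in_shuffle): [6 2 1 0 5 3 4]
After op 2 (in_shuffle): [0 6 5 2 3 1 4]
After op 3 (reverse): [4 1 3 2 5 6 0]
After op 4 (cut(1)): [1 3 2 5 6 0 4]
After op 5 (reverse): [4 0 6 5 2 3 1]

Answer: 4 0 6 5 2 3 1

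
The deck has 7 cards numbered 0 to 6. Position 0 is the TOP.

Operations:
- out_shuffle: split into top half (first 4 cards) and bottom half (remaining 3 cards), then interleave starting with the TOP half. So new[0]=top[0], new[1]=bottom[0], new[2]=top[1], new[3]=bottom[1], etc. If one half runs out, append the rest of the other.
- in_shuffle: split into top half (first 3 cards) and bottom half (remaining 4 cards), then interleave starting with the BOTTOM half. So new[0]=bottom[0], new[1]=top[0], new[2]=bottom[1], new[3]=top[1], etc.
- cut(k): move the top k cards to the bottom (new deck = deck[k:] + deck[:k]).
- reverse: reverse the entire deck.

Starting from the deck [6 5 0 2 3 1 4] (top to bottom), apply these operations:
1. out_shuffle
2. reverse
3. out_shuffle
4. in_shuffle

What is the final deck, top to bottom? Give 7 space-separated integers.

After op 1 (out_shuffle): [6 3 5 1 0 4 2]
After op 2 (reverse): [2 4 0 1 5 3 6]
After op 3 (out_shuffle): [2 5 4 3 0 6 1]
After op 4 (in_shuffle): [3 2 0 5 6 4 1]

Answer: 3 2 0 5 6 4 1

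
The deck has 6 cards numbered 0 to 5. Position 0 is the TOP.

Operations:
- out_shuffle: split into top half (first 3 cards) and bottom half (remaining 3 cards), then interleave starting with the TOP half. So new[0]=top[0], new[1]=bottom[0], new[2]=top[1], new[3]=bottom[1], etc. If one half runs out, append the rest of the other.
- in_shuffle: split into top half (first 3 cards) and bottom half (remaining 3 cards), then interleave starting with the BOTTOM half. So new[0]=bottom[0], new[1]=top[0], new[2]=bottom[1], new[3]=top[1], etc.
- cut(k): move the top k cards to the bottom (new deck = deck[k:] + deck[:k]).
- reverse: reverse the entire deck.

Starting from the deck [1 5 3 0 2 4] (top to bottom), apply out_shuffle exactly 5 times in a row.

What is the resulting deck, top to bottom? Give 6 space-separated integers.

Answer: 1 0 5 2 3 4

Derivation:
After op 1 (out_shuffle): [1 0 5 2 3 4]
After op 2 (out_shuffle): [1 2 0 3 5 4]
After op 3 (out_shuffle): [1 3 2 5 0 4]
After op 4 (out_shuffle): [1 5 3 0 2 4]
After op 5 (out_shuffle): [1 0 5 2 3 4]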